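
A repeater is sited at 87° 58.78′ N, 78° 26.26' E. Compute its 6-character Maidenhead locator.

MR97fx

Add 180° to longitude and 90° to latitude: 258.4377, 177.9797.
Field (20°×10°, letters A–R): 258.4377/20 → 12 → M, 177.9797/10 → 17 → R; chars MR.
Square (2°×1°, digits 0–9): 18.4377/2 → 9, 7.9797/1 → 7; chars 97.
Subsquare (5′×2.5′, letters a–x): 0.4377/0.0833333 → 5 → f, 0.9797/0.0416667 → 23 → x; chars fx.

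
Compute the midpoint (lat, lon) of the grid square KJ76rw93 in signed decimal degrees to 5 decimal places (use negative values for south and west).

Field K=10, J=9: +10·20° lon, +9·10° lat → SW at lon 20°, lat 0°.
Square 7, 6: +7·2° lon, +6·1° lat → SW at lon 34°, lat 6°.
Subsquare r=17, w=22: +17·0.0833333° lon, +22·0.0416667° lat → SW at lon 35.4167°, lat 6.91667°.
Extended square 9, 3: +9·0.00833333° lon, +3·0.00416667° lat → SW at lon 35.4917°, lat 6.92917°.
Cell spans 0.00833333° lon × 0.00416667° lat. Centre is SW corner plus half of each.
latitude 6.93125, longitude 35.49583.

6.93125, 35.49583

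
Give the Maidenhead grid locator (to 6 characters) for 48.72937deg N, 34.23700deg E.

Offset from 180°W / 90°S: lon 214.2370°, lat 138.7294°.
Field: 214.2370/20 → 10 → K, 138.7294/10 → 13 → N; chars KN.
Square: 14.2370/2 → 7, 8.7294/1 → 8; chars 78.
Subsquare: 0.2370/0.0833333 → 2 → c, 0.7294/0.0416667 → 17 → r; chars cr.

KN78cr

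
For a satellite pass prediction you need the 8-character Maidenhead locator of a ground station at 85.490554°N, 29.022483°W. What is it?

HR55ll77

Offset from 180°W / 90°S: lon 150.97752°, lat 175.49055°.
Field: 150.97752/20 → 7 → H, 175.49055/10 → 17 → R; chars HR.
Square: 10.97752/2 → 5, 5.49055/1 → 5; chars 55.
Subsquare: 0.97752/0.0833333 → 11 → l, 0.49055/0.0416667 → 11 → l; chars ll.
Extended square: 0.06085/0.00833333 → 7, 0.03222/0.00416667 → 7; chars 77.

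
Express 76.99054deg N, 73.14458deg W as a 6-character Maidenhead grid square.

FQ36kx

Add 180° to longitude and 90° to latitude: 106.8554, 166.9905.
Field: 106.8554/20 → 5 → F, 166.9905/10 → 16 → Q; chars FQ.
Square: 6.8554/2 → 3, 6.9905/1 → 6; chars 36.
Subsquare: 0.8554/0.0833333 → 10 → k, 0.9905/0.0416667 → 23 → x; chars kx.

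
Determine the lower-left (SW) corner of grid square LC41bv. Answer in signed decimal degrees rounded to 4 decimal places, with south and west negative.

Field L=11, C=2: +11·20° lon, +2·10° lat → SW at lon 40°, lat -70°.
Square 4, 1: +4·2° lon, +1·1° lat → SW at lon 48°, lat -69°.
Subsquare b=1, v=21: +1·0.0833333° lon, +21·0.0416667° lat → SW at lon 48.0833°, lat -68.125°.
latitude -68.1250, longitude 48.0833.

-68.1250, 48.0833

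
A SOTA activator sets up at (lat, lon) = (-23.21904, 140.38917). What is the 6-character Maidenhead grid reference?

QG06es

Shift to the Maidenhead origin (180°W, 90°S): lon 320.3892, lat 66.7810.
Field: lon ⌊320.3892/20⌋ = 16 → Q; lat ⌊66.7810/10⌋ = 6 → G.
Square: lon ⌊0.3892/2⌋ = 0; lat ⌊6.7810/1⌋ = 6.
Subsquare: lon ⌊0.3892/0.0833333⌋ = 4 → e; lat ⌊0.7810/0.0416667⌋ = 18 → s.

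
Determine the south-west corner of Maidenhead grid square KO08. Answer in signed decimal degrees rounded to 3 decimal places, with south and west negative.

Field K=10, O=14: +10·20° lon, +14·10° lat → SW at lon 20°, lat 50°.
Square 0, 8: +0·2° lon, +8·1° lat → SW at lon 20°, lat 58°.
latitude 58.000, longitude 20.000.

58.000, 20.000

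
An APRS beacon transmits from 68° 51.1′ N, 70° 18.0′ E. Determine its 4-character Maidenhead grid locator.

Add 180° to longitude and 90° to latitude: 250.30, 158.85.
Field: lon ⌊250.30/20⌋ = 12 → M; lat ⌊158.85/10⌋ = 15 → P.
Square: lon ⌊10.30/2⌋ = 5; lat ⌊8.85/1⌋ = 8.

MP58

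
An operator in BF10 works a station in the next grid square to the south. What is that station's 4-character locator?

BE19

Latitude square 0; −1 → -1, wraps to 9, carry into field.
Latitude field F = 5; −1 → 4 = E.
The longitude characters are unchanged.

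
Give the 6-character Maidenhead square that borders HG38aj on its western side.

HG28xj

Longitude subsquare a = 0; −1 → -1, wraps to 23 = x, carry into square.
Longitude square 3; −1 → 2.
The latitude characters are unchanged.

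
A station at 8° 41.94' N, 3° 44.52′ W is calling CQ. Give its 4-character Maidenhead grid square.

IJ88

Offset from 180°W / 90°S: lon 176.26°, lat 98.70°.
Field: lon ⌊176.26/20⌋ = 8 → I; lat ⌊98.70/10⌋ = 9 → J.
Square: lon ⌊16.26/2⌋ = 8; lat ⌊8.70/1⌋ = 8.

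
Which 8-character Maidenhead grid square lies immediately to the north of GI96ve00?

Latitude extended square 0; +1 → 1.
The longitude characters are unchanged.

GI96ve01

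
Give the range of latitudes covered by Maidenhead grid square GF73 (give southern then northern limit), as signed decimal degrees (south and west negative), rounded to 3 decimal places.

-37.000, -36.000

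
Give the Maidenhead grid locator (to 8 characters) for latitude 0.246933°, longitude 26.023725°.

Offset from 180°W / 90°S: lon 206.02373°, lat 90.24693°.
Field: lon ⌊206.02373/20⌋ = 10 → K; lat ⌊90.24693/10⌋ = 9 → J.
Square: lon ⌊6.02373/2⌋ = 3; lat ⌊0.24693/1⌋ = 0.
Subsquare: lon ⌊0.02373/0.0833333⌋ = 0 → a; lat ⌊0.24693/0.0416667⌋ = 5 → f.
Extended square: lon ⌊0.02373/0.00833333⌋ = 2; lat ⌊0.03860/0.00416667⌋ = 9.

KJ30af29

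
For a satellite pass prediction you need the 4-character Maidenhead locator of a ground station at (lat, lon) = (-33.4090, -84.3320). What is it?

EF76

Add 180° to longitude and 90° to latitude: 95.67, 56.59.
Field: lon ⌊95.67/20⌋ = 4 → E; lat ⌊56.59/10⌋ = 5 → F.
Square: lon ⌊15.67/2⌋ = 7; lat ⌊6.59/1⌋ = 6.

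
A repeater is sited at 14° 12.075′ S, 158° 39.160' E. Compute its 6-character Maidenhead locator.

QH95ht

Offset from 180°W / 90°S: lon 338.6527°, lat 75.7987°.
Field: 338.6527/20 → 16 → Q, 75.7987/10 → 7 → H; chars QH.
Square: 18.6527/2 → 9, 5.7987/1 → 5; chars 95.
Subsquare: 0.6527/0.0833333 → 7 → h, 0.7987/0.0416667 → 19 → t; chars ht.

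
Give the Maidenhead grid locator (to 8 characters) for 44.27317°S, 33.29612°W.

HE35ir44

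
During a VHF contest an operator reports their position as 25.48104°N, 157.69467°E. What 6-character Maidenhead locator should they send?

QL85ul

Shift to the Maidenhead origin (180°W, 90°S): lon 337.6947, lat 115.4810.
Field (20°×10°, letters A–R): lon ⌊337.6947/20⌋ = 16 → Q; lat ⌊115.4810/10⌋ = 11 → L.
Square (2°×1°, digits 0–9): lon ⌊17.6947/2⌋ = 8; lat ⌊5.4810/1⌋ = 5.
Subsquare (5′×2.5′, letters a–x): lon ⌊1.6947/0.0833333⌋ = 20 → u; lat ⌊0.4810/0.0416667⌋ = 11 → l.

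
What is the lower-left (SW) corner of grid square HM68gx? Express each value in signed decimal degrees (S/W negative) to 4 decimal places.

Field H=7, M=12: +7·20° lon, +12·10° lat → SW at lon -40°, lat 30°.
Square 6, 8: +6·2° lon, +8·1° lat → SW at lon -28°, lat 38°.
Subsquare g=6, x=23: +6·0.0833333° lon, +23·0.0416667° lat → SW at lon -27.5°, lat 38.9583°.
latitude 38.9583, longitude -27.5000.

38.9583, -27.5000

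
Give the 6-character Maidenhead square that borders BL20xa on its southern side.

Latitude subsquare a = 0; −1 → -1, wraps to 23 = x, carry into square.
Latitude square 0; −1 → -1, wraps to 9, carry into field.
Latitude field L = 11; −1 → 10 = K.
The longitude characters are unchanged.

BK29xx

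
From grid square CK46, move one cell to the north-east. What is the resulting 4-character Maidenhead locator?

Longitude square 4; +1 → 5.
Latitude square 6; +1 → 7.

CK57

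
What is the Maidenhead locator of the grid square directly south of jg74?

JG73

Latitude square 4; −1 → 3.
The longitude characters are unchanged.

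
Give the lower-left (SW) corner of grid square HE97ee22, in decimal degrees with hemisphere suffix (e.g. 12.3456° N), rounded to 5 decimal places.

Field H=7, E=4: +7·20° lon, +4·10° lat → SW at lon -40°, lat -50°.
Square 9, 7: +9·2° lon, +7·1° lat → SW at lon -22°, lat -43°.
Subsquare e=4, e=4: +4·0.0833333° lon, +4·0.0416667° lat → SW at lon -21.6667°, lat -42.8333°.
Extended square 2, 2: +2·0.00833333° lon, +2·0.00416667° lat → SW at lon -21.65°, lat -42.825°.
latitude 42.82500° S, longitude 21.65000° W.

42.82500° S, 21.65000° W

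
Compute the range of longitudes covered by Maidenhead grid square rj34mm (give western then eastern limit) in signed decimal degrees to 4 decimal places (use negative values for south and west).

167.0000, 167.0833

Field R=17, J=9: +17·20° lon, +9·10° lat → SW at lon 160°, lat 0°.
Square 3, 4: +3·2° lon, +4·1° lat → SW at lon 166°, lat 4°.
Subsquare m=12, m=12: +12·0.0833333° lon, +12·0.0416667° lat → SW at lon 167°, lat 4.5°.
Cell spans 0.0833333° lon × 0.0416667° lat.
west 167.0000, east 167.0833.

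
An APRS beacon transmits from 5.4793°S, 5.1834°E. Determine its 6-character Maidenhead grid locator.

Add 180° to longitude and 90° to latitude: 185.1834, 84.5207.
Field: lon ⌊185.1834/20⌋ = 9 → J; lat ⌊84.5207/10⌋ = 8 → I.
Square: lon ⌊5.1834/2⌋ = 2; lat ⌊4.5207/1⌋ = 4.
Subsquare: lon ⌊1.1834/0.0833333⌋ = 14 → o; lat ⌊0.5207/0.0416667⌋ = 12 → m.

JI24om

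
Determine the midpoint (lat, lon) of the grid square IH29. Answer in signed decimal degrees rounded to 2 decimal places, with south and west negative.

-10.50, -15.00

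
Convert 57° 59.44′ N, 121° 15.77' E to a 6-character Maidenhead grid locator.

PO07px

Add 180° to longitude and 90° to latitude: 301.2628, 147.9907.
Field: 301.2628/20 → 15 → P, 147.9907/10 → 14 → O; chars PO.
Square: 1.2628/2 → 0, 7.9907/1 → 7; chars 07.
Subsquare: 1.2628/0.0833333 → 15 → p, 0.9907/0.0416667 → 23 → x; chars px.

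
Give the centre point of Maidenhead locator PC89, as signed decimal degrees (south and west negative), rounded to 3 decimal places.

Field P=15, C=2: +15·20° lon, +2·10° lat → SW at lon 120°, lat -70°.
Square 8, 9: +8·2° lon, +9·1° lat → SW at lon 136°, lat -61°.
Cell spans 2° lon × 1° lat. Centre is SW corner plus half of each.
latitude -60.500, longitude 137.000.

-60.500, 137.000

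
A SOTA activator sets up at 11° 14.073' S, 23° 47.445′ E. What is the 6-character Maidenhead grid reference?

KH18vs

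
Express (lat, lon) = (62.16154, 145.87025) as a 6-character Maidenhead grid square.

QP22wd

Add 180° to longitude and 90° to latitude: 325.8702, 152.1615.
Field (20°×10°, letters A–R): 325.8702/20 → 16 → Q, 152.1615/10 → 15 → P; chars QP.
Square (2°×1°, digits 0–9): 5.8702/2 → 2, 2.1615/1 → 2; chars 22.
Subsquare (5′×2.5′, letters a–x): 1.8702/0.0833333 → 22 → w, 0.1615/0.0416667 → 3 → d; chars wd.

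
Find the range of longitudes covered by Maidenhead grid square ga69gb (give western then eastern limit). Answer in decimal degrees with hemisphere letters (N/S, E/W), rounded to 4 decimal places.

47.5000° W, 47.4167° W

Field G=6, A=0: +6·20° lon, +0·10° lat → SW at lon -60°, lat -90°.
Square 6, 9: +6·2° lon, +9·1° lat → SW at lon -48°, lat -81°.
Subsquare g=6, b=1: +6·0.0833333° lon, +1·0.0416667° lat → SW at lon -47.5°, lat -80.9583°.
Cell spans 0.0833333° lon × 0.0416667° lat.
west 47.5000° W, east 47.4167° W.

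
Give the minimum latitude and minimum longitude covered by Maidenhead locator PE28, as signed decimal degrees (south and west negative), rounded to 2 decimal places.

-42.00, 124.00

Field P=15, E=4: +15·20° lon, +4·10° lat → SW at lon 120°, lat -50°.
Square 2, 8: +2·2° lon, +8·1° lat → SW at lon 124°, lat -42°.
latitude -42.00, longitude 124.00.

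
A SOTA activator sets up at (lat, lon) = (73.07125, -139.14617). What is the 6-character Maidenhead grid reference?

Shift to the Maidenhead origin (180°W, 90°S): lon 40.8538, lat 163.0713.
Field: lon ⌊40.8538/20⌋ = 2 → C; lat ⌊163.0713/10⌋ = 16 → Q.
Square: lon ⌊0.8538/2⌋ = 0; lat ⌊3.0713/1⌋ = 3.
Subsquare: lon ⌊0.8538/0.0833333⌋ = 10 → k; lat ⌊0.0713/0.0416667⌋ = 1 → b.

CQ03kb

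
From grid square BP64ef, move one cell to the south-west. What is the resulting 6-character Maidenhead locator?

BP64de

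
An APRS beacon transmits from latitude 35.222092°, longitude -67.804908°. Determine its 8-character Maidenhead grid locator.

FM65cf33

Shift to the Maidenhead origin (180°W, 90°S): lon 112.19509, lat 125.22209.
Field: lon ⌊112.19509/20⌋ = 5 → F; lat ⌊125.22209/10⌋ = 12 → M.
Square: lon ⌊12.19509/2⌋ = 6; lat ⌊5.22209/1⌋ = 5.
Subsquare: lon ⌊0.19509/0.0833333⌋ = 2 → c; lat ⌊0.22209/0.0416667⌋ = 5 → f.
Extended square: lon ⌊0.02843/0.00833333⌋ = 3; lat ⌊0.01376/0.00416667⌋ = 3.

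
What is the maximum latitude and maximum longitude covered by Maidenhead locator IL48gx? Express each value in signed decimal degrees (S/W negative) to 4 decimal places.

Field I=8, L=11: +8·20° lon, +11·10° lat → SW at lon -20°, lat 20°.
Square 4, 8: +4·2° lon, +8·1° lat → SW at lon -12°, lat 28°.
Subsquare g=6, x=23: +6·0.0833333° lon, +23·0.0416667° lat → SW at lon -11.5°, lat 28.9583°.
Cell spans 0.0833333° lon × 0.0416667° lat. NE corner is SW corner plus one full cell.
latitude 29.0000, longitude -11.4167.

29.0000, -11.4167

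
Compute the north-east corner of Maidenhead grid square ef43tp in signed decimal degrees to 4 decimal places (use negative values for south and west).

-36.3333, -90.3333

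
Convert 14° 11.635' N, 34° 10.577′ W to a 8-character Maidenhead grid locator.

HK24ve86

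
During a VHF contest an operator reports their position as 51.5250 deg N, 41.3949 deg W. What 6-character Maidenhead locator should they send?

GO91hm

Add 180° to longitude and 90° to latitude: 138.6051, 141.5250.
Field: 138.6051/20 → 6 → G, 141.5250/10 → 14 → O; chars GO.
Square: 18.6051/2 → 9, 1.5250/1 → 1; chars 91.
Subsquare: 0.6051/0.0833333 → 7 → h, 0.5250/0.0416667 → 12 → m; chars hm.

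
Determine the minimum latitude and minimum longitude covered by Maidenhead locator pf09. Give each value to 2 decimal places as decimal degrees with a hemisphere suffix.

31.00° S, 120.00° E

Field P=15, F=5: +15·20° lon, +5·10° lat → SW at lon 120°, lat -40°.
Square 0, 9: +0·2° lon, +9·1° lat → SW at lon 120°, lat -31°.
latitude 31.00° S, longitude 120.00° E.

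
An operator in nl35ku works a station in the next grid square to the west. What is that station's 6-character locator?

NL35ju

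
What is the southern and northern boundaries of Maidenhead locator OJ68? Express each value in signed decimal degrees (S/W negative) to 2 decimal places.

8.00, 9.00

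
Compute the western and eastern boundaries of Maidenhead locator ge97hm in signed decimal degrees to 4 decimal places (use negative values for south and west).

-41.4167, -41.3333

Field G=6, E=4: +6·20° lon, +4·10° lat → SW at lon -60°, lat -50°.
Square 9, 7: +9·2° lon, +7·1° lat → SW at lon -42°, lat -43°.
Subsquare h=7, m=12: +7·0.0833333° lon, +12·0.0416667° lat → SW at lon -41.4167°, lat -42.5°.
Cell spans 0.0833333° lon × 0.0416667° lat.
west -41.4167, east -41.3333.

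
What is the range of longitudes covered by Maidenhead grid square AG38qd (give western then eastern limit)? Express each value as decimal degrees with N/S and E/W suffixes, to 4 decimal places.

Field A=0, G=6: +0·20° lon, +6·10° lat → SW at lon -180°, lat -30°.
Square 3, 8: +3·2° lon, +8·1° lat → SW at lon -174°, lat -22°.
Subsquare q=16, d=3: +16·0.0833333° lon, +3·0.0416667° lat → SW at lon -172.667°, lat -21.875°.
Cell spans 0.0833333° lon × 0.0416667° lat.
west 172.6667° W, east 172.5833° W.

172.6667° W, 172.5833° W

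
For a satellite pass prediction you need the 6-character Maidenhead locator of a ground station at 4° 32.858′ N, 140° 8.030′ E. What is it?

Add 180° to longitude and 90° to latitude: 320.1338, 94.5476.
Field (20°×10°, letters A–R): lon ⌊320.1338/20⌋ = 16 → Q; lat ⌊94.5476/10⌋ = 9 → J.
Square (2°×1°, digits 0–9): lon ⌊0.1338/2⌋ = 0; lat ⌊4.5476/1⌋ = 4.
Subsquare (5′×2.5′, letters a–x): lon ⌊0.1338/0.0833333⌋ = 1 → b; lat ⌊0.5476/0.0416667⌋ = 13 → n.

QJ04bn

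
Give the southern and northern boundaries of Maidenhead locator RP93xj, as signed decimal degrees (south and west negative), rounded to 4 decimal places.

Field R=17, P=15: +17·20° lon, +15·10° lat → SW at lon 160°, lat 60°.
Square 9, 3: +9·2° lon, +3·1° lat → SW at lon 178°, lat 63°.
Subsquare x=23, j=9: +23·0.0833333° lon, +9·0.0416667° lat → SW at lon 179.917°, lat 63.375°.
Cell spans 0.0833333° lon × 0.0416667° lat.
south 63.3750, north 63.4167.

63.3750, 63.4167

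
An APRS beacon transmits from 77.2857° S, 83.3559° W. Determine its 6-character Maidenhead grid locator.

EB82hr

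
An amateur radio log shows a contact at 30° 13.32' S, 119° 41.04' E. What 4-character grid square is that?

OF99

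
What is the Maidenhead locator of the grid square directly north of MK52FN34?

MK52fn35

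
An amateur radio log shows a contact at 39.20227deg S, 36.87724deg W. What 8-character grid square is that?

Add 180° to longitude and 90° to latitude: 143.12276, 50.79773.
Field (20°×10°, letters A–R): lon ⌊143.12276/20⌋ = 7 → H; lat ⌊50.79773/10⌋ = 5 → F.
Square (2°×1°, digits 0–9): lon ⌊3.12276/2⌋ = 1; lat ⌊0.79773/1⌋ = 0.
Subsquare (5′×2.5′, letters a–x): lon ⌊1.12276/0.0833333⌋ = 13 → n; lat ⌊0.79773/0.0416667⌋ = 19 → t.
Extended square (30″×15″, digits 0–9): lon ⌊0.03943/0.00833333⌋ = 4; lat ⌊0.00606/0.00416667⌋ = 1.

HF10nt41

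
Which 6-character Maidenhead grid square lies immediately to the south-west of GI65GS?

GI65fr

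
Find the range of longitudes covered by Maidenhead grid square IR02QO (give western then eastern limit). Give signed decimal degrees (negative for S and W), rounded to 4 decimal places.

-18.6667, -18.5833

Field I=8, R=17: +8·20° lon, +17·10° lat → SW at lon -20°, lat 80°.
Square 0, 2: +0·2° lon, +2·1° lat → SW at lon -20°, lat 82°.
Subsquare q=16, o=14: +16·0.0833333° lon, +14·0.0416667° lat → SW at lon -18.6667°, lat 82.5833°.
Cell spans 0.0833333° lon × 0.0416667° lat.
west -18.6667, east -18.5833.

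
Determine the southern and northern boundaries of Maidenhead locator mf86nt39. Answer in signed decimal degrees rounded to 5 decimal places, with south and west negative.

Field M=12, F=5: +12·20° lon, +5·10° lat → SW at lon 60°, lat -40°.
Square 8, 6: +8·2° lon, +6·1° lat → SW at lon 76°, lat -34°.
Subsquare n=13, t=19: +13·0.0833333° lon, +19·0.0416667° lat → SW at lon 77.0833°, lat -33.2083°.
Extended square 3, 9: +3·0.00833333° lon, +9·0.00416667° lat → SW at lon 77.1083°, lat -33.1708°.
Cell spans 0.00833333° lon × 0.00416667° lat.
south -33.17083, north -33.16667.

-33.17083, -33.16667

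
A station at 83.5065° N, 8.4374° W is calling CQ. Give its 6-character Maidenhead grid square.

IR53sm

Offset from 180°W / 90°S: lon 171.5626°, lat 173.5065°.
Field: lon ⌊171.5626/20⌋ = 8 → I; lat ⌊173.5065/10⌋ = 17 → R.
Square: lon ⌊11.5626/2⌋ = 5; lat ⌊3.5065/1⌋ = 3.
Subsquare: lon ⌊1.5626/0.0833333⌋ = 18 → s; lat ⌊0.5065/0.0416667⌋ = 12 → m.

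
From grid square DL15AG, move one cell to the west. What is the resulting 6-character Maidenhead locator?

Longitude subsquare a = 0; −1 → -1, wraps to 23 = x, carry into square.
Longitude square 1; −1 → 0.
The latitude characters are unchanged.

DL05xg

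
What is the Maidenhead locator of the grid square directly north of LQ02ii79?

LQ02ij70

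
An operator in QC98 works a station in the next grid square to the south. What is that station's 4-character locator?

QC97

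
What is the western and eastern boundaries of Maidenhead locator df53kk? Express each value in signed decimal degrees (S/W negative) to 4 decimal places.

-109.1667, -109.0833

Field D=3, F=5: +3·20° lon, +5·10° lat → SW at lon -120°, lat -40°.
Square 5, 3: +5·2° lon, +3·1° lat → SW at lon -110°, lat -37°.
Subsquare k=10, k=10: +10·0.0833333° lon, +10·0.0416667° lat → SW at lon -109.167°, lat -36.5833°.
Cell spans 0.0833333° lon × 0.0416667° lat.
west -109.1667, east -109.0833.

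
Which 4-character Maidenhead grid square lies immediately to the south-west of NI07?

Longitude square 0; −1 → -1, wraps to 9, carry into field.
Longitude field N = 13; −1 → 12 = M.
Latitude square 7; −1 → 6.

MI96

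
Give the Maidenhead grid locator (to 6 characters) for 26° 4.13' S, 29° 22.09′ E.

KG43qw

Shift to the Maidenhead origin (180°W, 90°S): lon 209.3682, lat 63.9312.
Field: lon ⌊209.3682/20⌋ = 10 → K; lat ⌊63.9312/10⌋ = 6 → G.
Square: lon ⌊9.3682/2⌋ = 4; lat ⌊3.9312/1⌋ = 3.
Subsquare: lon ⌊1.3682/0.0833333⌋ = 16 → q; lat ⌊0.9312/0.0416667⌋ = 22 → w.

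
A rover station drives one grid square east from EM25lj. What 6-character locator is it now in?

EM25mj

Longitude subsquare l = 11; +1 → 12 = m.
The latitude characters are unchanged.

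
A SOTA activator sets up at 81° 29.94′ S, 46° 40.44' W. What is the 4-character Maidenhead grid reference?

Offset from 180°W / 90°S: lon 133.33°, lat 8.50°.
Field (20°×10°, letters A–R): 133.33/20 → 6 → G, 8.50/10 → 0 → A; chars GA.
Square (2°×1°, digits 0–9): 13.33/2 → 6, 8.50/1 → 8; chars 68.

GA68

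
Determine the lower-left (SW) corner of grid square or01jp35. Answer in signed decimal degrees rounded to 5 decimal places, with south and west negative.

Field O=14, R=17: +14·20° lon, +17·10° lat → SW at lon 100°, lat 80°.
Square 0, 1: +0·2° lon, +1·1° lat → SW at lon 100°, lat 81°.
Subsquare j=9, p=15: +9·0.0833333° lon, +15·0.0416667° lat → SW at lon 100.75°, lat 81.625°.
Extended square 3, 5: +3·0.00833333° lon, +5·0.00416667° lat → SW at lon 100.775°, lat 81.6458°.
latitude 81.64583, longitude 100.77500.

81.64583, 100.77500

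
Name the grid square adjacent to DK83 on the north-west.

Longitude square 8; −1 → 7.
Latitude square 3; +1 → 4.

DK74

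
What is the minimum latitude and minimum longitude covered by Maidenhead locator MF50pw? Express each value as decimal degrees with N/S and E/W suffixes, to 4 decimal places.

39.0833° S, 71.2500° E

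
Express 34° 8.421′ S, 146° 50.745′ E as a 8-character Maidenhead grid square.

Offset from 180°W / 90°S: lon 326.84575°, lat 55.85965°.
Field (20°×10°, letters A–R): lon ⌊326.84575/20⌋ = 16 → Q; lat ⌊55.85965/10⌋ = 5 → F.
Square (2°×1°, digits 0–9): lon ⌊6.84575/2⌋ = 3; lat ⌊5.85965/1⌋ = 5.
Subsquare (5′×2.5′, letters a–x): lon ⌊0.84575/0.0833333⌋ = 10 → k; lat ⌊0.85965/0.0416667⌋ = 20 → u.
Extended square (30″×15″, digits 0–9): lon ⌊0.01242/0.00833333⌋ = 1; lat ⌊0.02632/0.00416667⌋ = 6.

QF35ku16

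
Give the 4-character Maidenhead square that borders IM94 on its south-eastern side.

JM03

Longitude square 9; +1 → 10, wraps to 0, carry into field.
Longitude field I = 8; +1 → 9 = J.
Latitude square 4; −1 → 3.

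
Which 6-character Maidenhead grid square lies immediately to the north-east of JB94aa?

JB94bb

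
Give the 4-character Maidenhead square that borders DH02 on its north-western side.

Longitude square 0; −1 → -1, wraps to 9, carry into field.
Longitude field D = 3; −1 → 2 = C.
Latitude square 2; +1 → 3.

CH93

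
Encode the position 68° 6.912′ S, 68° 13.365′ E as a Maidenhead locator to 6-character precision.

MC41cv

Offset from 180°W / 90°S: lon 248.2228°, lat 21.8848°.
Field: 248.2228/20 → 12 → M, 21.8848/10 → 2 → C; chars MC.
Square: 8.2228/2 → 4, 1.8848/1 → 1; chars 41.
Subsquare: 0.2228/0.0833333 → 2 → c, 0.8848/0.0416667 → 21 → v; chars cv.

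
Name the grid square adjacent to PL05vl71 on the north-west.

Longitude extended square 7; −1 → 6.
Latitude extended square 1; +1 → 2.

PL05vl62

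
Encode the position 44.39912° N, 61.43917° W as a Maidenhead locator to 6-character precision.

FN94gj

Shift to the Maidenhead origin (180°W, 90°S): lon 118.5608, lat 134.3991.
Field (20°×10°, letters A–R): lon ⌊118.5608/20⌋ = 5 → F; lat ⌊134.3991/10⌋ = 13 → N.
Square (2°×1°, digits 0–9): lon ⌊18.5608/2⌋ = 9; lat ⌊4.3991/1⌋ = 4.
Subsquare (5′×2.5′, letters a–x): lon ⌊0.5608/0.0833333⌋ = 6 → g; lat ⌊0.3991/0.0416667⌋ = 9 → j.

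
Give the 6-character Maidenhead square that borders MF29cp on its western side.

MF29bp

Longitude subsquare c = 2; −1 → 1 = b.
The latitude characters are unchanged.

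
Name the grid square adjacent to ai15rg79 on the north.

AI15rh70

Latitude extended square 9; +1 → 10, wraps to 0, carry into subsquare.
Latitude subsquare g = 6; +1 → 7 = h.
The longitude characters are unchanged.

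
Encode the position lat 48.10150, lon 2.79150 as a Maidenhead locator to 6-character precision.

JN18jc

Add 180° to longitude and 90° to latitude: 182.7915, 138.1015.
Field: 182.7915/20 → 9 → J, 138.1015/10 → 13 → N; chars JN.
Square: 2.7915/2 → 1, 8.1015/1 → 8; chars 18.
Subsquare: 0.7915/0.0833333 → 9 → j, 0.1015/0.0416667 → 2 → c; chars jc.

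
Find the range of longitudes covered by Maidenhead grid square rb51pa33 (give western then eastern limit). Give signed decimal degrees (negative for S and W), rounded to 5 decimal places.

Field R=17, B=1: +17·20° lon, +1·10° lat → SW at lon 160°, lat -80°.
Square 5, 1: +5·2° lon, +1·1° lat → SW at lon 170°, lat -79°.
Subsquare p=15, a=0: +15·0.0833333° lon, +0·0.0416667° lat → SW at lon 171.25°, lat -79°.
Extended square 3, 3: +3·0.00833333° lon, +3·0.00416667° lat → SW at lon 171.275°, lat -78.9875°.
Cell spans 0.00833333° lon × 0.00416667° lat.
west 171.27500, east 171.28333.

171.27500, 171.28333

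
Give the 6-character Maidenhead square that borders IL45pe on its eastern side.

IL45qe

Longitude subsquare p = 15; +1 → 16 = q.
The latitude characters are unchanged.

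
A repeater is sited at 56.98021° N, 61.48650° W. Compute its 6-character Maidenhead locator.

FO96gx

Offset from 180°W / 90°S: lon 118.5135°, lat 146.9802°.
Field: 118.5135/20 → 5 → F, 146.9802/10 → 14 → O; chars FO.
Square: 18.5135/2 → 9, 6.9802/1 → 6; chars 96.
Subsquare: 0.5135/0.0833333 → 6 → g, 0.9802/0.0416667 → 23 → x; chars gx.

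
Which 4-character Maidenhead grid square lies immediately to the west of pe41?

PE31

Longitude square 4; −1 → 3.
The latitude characters are unchanged.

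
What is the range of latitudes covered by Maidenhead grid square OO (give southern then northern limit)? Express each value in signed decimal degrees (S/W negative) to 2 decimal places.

50.00, 60.00

Field O=14, O=14: +14·20° lon, +14·10° lat → SW at lon 100°, lat 50°.
Cell spans 20° lon × 10° lat.
south 50.00, north 60.00.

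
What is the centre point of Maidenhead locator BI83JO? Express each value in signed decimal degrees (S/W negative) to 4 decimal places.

-6.3958, -143.2083

Field B=1, I=8: +1·20° lon, +8·10° lat → SW at lon -160°, lat -10°.
Square 8, 3: +8·2° lon, +3·1° lat → SW at lon -144°, lat -7°.
Subsquare j=9, o=14: +9·0.0833333° lon, +14·0.0416667° lat → SW at lon -143.25°, lat -6.41667°.
Cell spans 0.0833333° lon × 0.0416667° lat. Centre is SW corner plus half of each.
latitude -6.3958, longitude -143.2083.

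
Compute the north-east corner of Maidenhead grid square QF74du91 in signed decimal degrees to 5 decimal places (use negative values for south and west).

Field Q=16, F=5: +16·20° lon, +5·10° lat → SW at lon 140°, lat -40°.
Square 7, 4: +7·2° lon, +4·1° lat → SW at lon 154°, lat -36°.
Subsquare d=3, u=20: +3·0.0833333° lon, +20·0.0416667° lat → SW at lon 154.25°, lat -35.1667°.
Extended square 9, 1: +9·0.00833333° lon, +1·0.00416667° lat → SW at lon 154.325°, lat -35.1625°.
Cell spans 0.00833333° lon × 0.00416667° lat. NE corner is SW corner plus one full cell.
latitude -35.15833, longitude 154.33333.

-35.15833, 154.33333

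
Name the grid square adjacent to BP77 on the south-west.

BP66

Longitude square 7; −1 → 6.
Latitude square 7; −1 → 6.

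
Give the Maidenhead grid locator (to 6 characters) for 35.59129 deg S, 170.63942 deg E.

RF54hj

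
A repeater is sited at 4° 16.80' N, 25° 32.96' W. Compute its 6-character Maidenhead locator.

HJ74fg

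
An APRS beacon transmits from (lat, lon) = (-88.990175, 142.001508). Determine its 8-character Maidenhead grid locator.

Add 180° to longitude and 90° to latitude: 322.00151, 1.00983.
Field: lon ⌊322.00151/20⌋ = 16 → Q; lat ⌊1.00983/10⌋ = 0 → A.
Square: lon ⌊2.00151/2⌋ = 1; lat ⌊1.00983/1⌋ = 1.
Subsquare: lon ⌊0.00151/0.0833333⌋ = 0 → a; lat ⌊0.00983/0.0416667⌋ = 0 → a.
Extended square: lon ⌊0.00151/0.00833333⌋ = 0; lat ⌊0.00983/0.00416667⌋ = 2.

QA11aa02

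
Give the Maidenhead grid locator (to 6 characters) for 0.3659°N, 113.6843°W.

Shift to the Maidenhead origin (180°W, 90°S): lon 66.3157, lat 90.3659.
Field (20°×10°, letters A–R): 66.3157/20 → 3 → D, 90.3659/10 → 9 → J; chars DJ.
Square (2°×1°, digits 0–9): 6.3157/2 → 3, 0.3659/1 → 0; chars 30.
Subsquare (5′×2.5′, letters a–x): 0.3157/0.0833333 → 3 → d, 0.3659/0.0416667 → 8 → i; chars di.

DJ30di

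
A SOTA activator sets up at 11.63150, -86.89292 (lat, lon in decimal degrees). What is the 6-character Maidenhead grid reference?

Shift to the Maidenhead origin (180°W, 90°S): lon 93.1071, lat 101.6315.
Field (20°×10°, letters A–R): 93.1071/20 → 4 → E, 101.6315/10 → 10 → K; chars EK.
Square (2°×1°, digits 0–9): 13.1071/2 → 6, 1.6315/1 → 1; chars 61.
Subsquare (5′×2.5′, letters a–x): 1.1071/0.0833333 → 13 → n, 0.6315/0.0416667 → 15 → p; chars np.

EK61np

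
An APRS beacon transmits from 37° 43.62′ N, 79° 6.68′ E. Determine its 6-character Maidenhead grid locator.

Add 180° to longitude and 90° to latitude: 259.1113, 127.7270.
Field: lon ⌊259.1113/20⌋ = 12 → M; lat ⌊127.7270/10⌋ = 12 → M.
Square: lon ⌊19.1113/2⌋ = 9; lat ⌊7.7270/1⌋ = 7.
Subsquare: lon ⌊1.1113/0.0833333⌋ = 13 → n; lat ⌊0.7270/0.0416667⌋ = 17 → r.

MM97nr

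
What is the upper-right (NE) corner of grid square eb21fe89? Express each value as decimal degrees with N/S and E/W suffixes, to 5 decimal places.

Field E=4, B=1: +4·20° lon, +1·10° lat → SW at lon -100°, lat -80°.
Square 2, 1: +2·2° lon, +1·1° lat → SW at lon -96°, lat -79°.
Subsquare f=5, e=4: +5·0.0833333° lon, +4·0.0416667° lat → SW at lon -95.5833°, lat -78.8333°.
Extended square 8, 9: +8·0.00833333° lon, +9·0.00416667° lat → SW at lon -95.5167°, lat -78.7958°.
Cell spans 0.00833333° lon × 0.00416667° lat. NE corner is SW corner plus one full cell.
latitude 78.79167° S, longitude 95.50833° W.

78.79167° S, 95.50833° W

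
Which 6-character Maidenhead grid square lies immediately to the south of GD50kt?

GD50ks

Latitude subsquare t = 19; −1 → 18 = s.
The longitude characters are unchanged.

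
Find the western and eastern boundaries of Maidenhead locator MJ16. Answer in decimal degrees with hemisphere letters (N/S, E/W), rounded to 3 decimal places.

62.000° E, 64.000° E

Field M=12, J=9: +12·20° lon, +9·10° lat → SW at lon 60°, lat 0°.
Square 1, 6: +1·2° lon, +6·1° lat → SW at lon 62°, lat 6°.
Cell spans 2° lon × 1° lat.
west 62.000° E, east 64.000° E.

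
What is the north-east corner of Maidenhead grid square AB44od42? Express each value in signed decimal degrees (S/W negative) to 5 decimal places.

-75.86250, -170.79167

Field A=0, B=1: +0·20° lon, +1·10° lat → SW at lon -180°, lat -80°.
Square 4, 4: +4·2° lon, +4·1° lat → SW at lon -172°, lat -76°.
Subsquare o=14, d=3: +14·0.0833333° lon, +3·0.0416667° lat → SW at lon -170.833°, lat -75.875°.
Extended square 4, 2: +4·0.00833333° lon, +2·0.00416667° lat → SW at lon -170.8°, lat -75.8667°.
Cell spans 0.00833333° lon × 0.00416667° lat. NE corner is SW corner plus one full cell.
latitude -75.86250, longitude -170.79167.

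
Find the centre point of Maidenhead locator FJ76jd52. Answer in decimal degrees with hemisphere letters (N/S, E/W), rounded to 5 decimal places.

6.13542° N, 65.20417° W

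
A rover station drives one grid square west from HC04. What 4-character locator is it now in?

GC94

Longitude square 0; −1 → -1, wraps to 9, carry into field.
Longitude field H = 7; −1 → 6 = G.
The latitude characters are unchanged.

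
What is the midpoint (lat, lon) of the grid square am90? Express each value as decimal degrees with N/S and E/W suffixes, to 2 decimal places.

30.50° N, 161.00° W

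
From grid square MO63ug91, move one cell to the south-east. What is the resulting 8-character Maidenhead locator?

Longitude extended square 9; +1 → 10, wraps to 0, carry into subsquare.
Longitude subsquare u = 20; +1 → 21 = v.
Latitude extended square 1; −1 → 0.

MO63vg00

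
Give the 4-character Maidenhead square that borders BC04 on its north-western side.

Longitude square 0; −1 → -1, wraps to 9, carry into field.
Longitude field B = 1; −1 → 0 = A.
Latitude square 4; +1 → 5.

AC95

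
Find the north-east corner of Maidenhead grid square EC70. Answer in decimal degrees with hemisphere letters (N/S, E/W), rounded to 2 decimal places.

69.00° S, 84.00° W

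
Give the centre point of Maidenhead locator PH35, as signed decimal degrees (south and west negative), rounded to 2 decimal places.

-14.50, 127.00

Field P=15, H=7: +15·20° lon, +7·10° lat → SW at lon 120°, lat -20°.
Square 3, 5: +3·2° lon, +5·1° lat → SW at lon 126°, lat -15°.
Cell spans 2° lon × 1° lat. Centre is SW corner plus half of each.
latitude -14.50, longitude 127.00.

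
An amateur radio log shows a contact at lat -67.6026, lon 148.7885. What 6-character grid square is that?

QC42jj

Add 180° to longitude and 90° to latitude: 328.7885, 22.3974.
Field: lon ⌊328.7885/20⌋ = 16 → Q; lat ⌊22.3974/10⌋ = 2 → C.
Square: lon ⌊8.7885/2⌋ = 4; lat ⌊2.3974/1⌋ = 2.
Subsquare: lon ⌊0.7885/0.0833333⌋ = 9 → j; lat ⌊0.3974/0.0416667⌋ = 9 → j.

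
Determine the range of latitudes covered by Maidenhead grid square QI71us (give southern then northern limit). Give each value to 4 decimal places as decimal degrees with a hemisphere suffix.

8.2500° S, 8.2083° S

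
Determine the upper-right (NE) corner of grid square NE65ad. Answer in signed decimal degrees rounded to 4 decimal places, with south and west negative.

-44.8333, 92.0833

Field N=13, E=4: +13·20° lon, +4·10° lat → SW at lon 80°, lat -50°.
Square 6, 5: +6·2° lon, +5·1° lat → SW at lon 92°, lat -45°.
Subsquare a=0, d=3: +0·0.0833333° lon, +3·0.0416667° lat → SW at lon 92°, lat -44.875°.
Cell spans 0.0833333° lon × 0.0416667° lat. NE corner is SW corner plus one full cell.
latitude -44.8333, longitude 92.0833.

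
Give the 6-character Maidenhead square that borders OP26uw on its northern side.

OP26ux

Latitude subsquare w = 22; +1 → 23 = x.
The longitude characters are unchanged.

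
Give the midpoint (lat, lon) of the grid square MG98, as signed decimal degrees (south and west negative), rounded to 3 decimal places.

-21.500, 79.000

Field M=12, G=6: +12·20° lon, +6·10° lat → SW at lon 60°, lat -30°.
Square 9, 8: +9·2° lon, +8·1° lat → SW at lon 78°, lat -22°.
Cell spans 2° lon × 1° lat. Centre is SW corner plus half of each.
latitude -21.500, longitude 79.000.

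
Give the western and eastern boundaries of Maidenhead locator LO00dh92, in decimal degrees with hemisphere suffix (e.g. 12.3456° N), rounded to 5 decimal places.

Field L=11, O=14: +11·20° lon, +14·10° lat → SW at lon 40°, lat 50°.
Square 0, 0: +0·2° lon, +0·1° lat → SW at lon 40°, lat 50°.
Subsquare d=3, h=7: +3·0.0833333° lon, +7·0.0416667° lat → SW at lon 40.25°, lat 50.2917°.
Extended square 9, 2: +9·0.00833333° lon, +2·0.00416667° lat → SW at lon 40.325°, lat 50.3°.
Cell spans 0.00833333° lon × 0.00416667° lat.
west 40.32500° E, east 40.33333° E.

40.32500° E, 40.33333° E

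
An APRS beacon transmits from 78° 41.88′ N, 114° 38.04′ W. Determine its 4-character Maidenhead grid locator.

DQ28

Add 180° to longitude and 90° to latitude: 65.37, 168.70.
Field: lon ⌊65.37/20⌋ = 3 → D; lat ⌊168.70/10⌋ = 16 → Q.
Square: lon ⌊5.37/2⌋ = 2; lat ⌊8.70/1⌋ = 8.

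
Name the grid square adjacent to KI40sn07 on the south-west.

KI40rn96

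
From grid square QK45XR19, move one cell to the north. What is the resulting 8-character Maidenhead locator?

QK45xs10

Latitude extended square 9; +1 → 10, wraps to 0, carry into subsquare.
Latitude subsquare r = 17; +1 → 18 = s.
The longitude characters are unchanged.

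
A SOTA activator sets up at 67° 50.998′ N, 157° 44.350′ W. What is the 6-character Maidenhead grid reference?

Offset from 180°W / 90°S: lon 22.2608°, lat 157.8500°.
Field (20°×10°, letters A–R): 22.2608/20 → 1 → B, 157.8500/10 → 15 → P; chars BP.
Square (2°×1°, digits 0–9): 2.2608/2 → 1, 7.8500/1 → 7; chars 17.
Subsquare (5′×2.5′, letters a–x): 0.2608/0.0833333 → 3 → d, 0.8500/0.0416667 → 20 → u; chars du.

BP17du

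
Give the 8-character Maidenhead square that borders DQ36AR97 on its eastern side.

Longitude extended square 9; +1 → 10, wraps to 0, carry into subsquare.
Longitude subsquare a = 0; +1 → 1 = b.
The latitude characters are unchanged.

DQ36br07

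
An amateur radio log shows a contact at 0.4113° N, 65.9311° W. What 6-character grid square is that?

Shift to the Maidenhead origin (180°W, 90°S): lon 114.0689, lat 90.4113.
Field: lon ⌊114.0689/20⌋ = 5 → F; lat ⌊90.4113/10⌋ = 9 → J.
Square: lon ⌊14.0689/2⌋ = 7; lat ⌊0.4113/1⌋ = 0.
Subsquare: lon ⌊0.0689/0.0833333⌋ = 0 → a; lat ⌊0.4113/0.0416667⌋ = 9 → j.

FJ70aj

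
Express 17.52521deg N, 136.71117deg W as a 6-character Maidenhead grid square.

CK17pm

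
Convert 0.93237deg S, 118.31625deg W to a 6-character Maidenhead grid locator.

DI09ub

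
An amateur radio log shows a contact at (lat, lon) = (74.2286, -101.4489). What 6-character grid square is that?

DQ94gf

Add 180° to longitude and 90° to latitude: 78.5511, 164.2286.
Field (20°×10°, letters A–R): 78.5511/20 → 3 → D, 164.2286/10 → 16 → Q; chars DQ.
Square (2°×1°, digits 0–9): 18.5511/2 → 9, 4.2286/1 → 4; chars 94.
Subsquare (5′×2.5′, letters a–x): 0.5511/0.0833333 → 6 → g, 0.2286/0.0416667 → 5 → f; chars gf.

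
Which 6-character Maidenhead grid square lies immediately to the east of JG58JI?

JG58ki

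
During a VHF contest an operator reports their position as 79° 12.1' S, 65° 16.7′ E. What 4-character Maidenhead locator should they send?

MB20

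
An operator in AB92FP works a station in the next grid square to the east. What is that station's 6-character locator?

AB92gp

Longitude subsquare f = 5; +1 → 6 = g.
The latitude characters are unchanged.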